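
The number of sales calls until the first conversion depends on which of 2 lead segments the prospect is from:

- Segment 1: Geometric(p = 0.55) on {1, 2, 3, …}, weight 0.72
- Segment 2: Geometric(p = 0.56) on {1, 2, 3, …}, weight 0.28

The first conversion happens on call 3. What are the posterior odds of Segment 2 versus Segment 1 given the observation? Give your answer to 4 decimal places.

Only the two components matter; the odds are (π_i f_i(x)) / (π_j f_j(x)).
Component likelihoods at x = 3:
  f_1 = 0.111375
  f_2 = 0.108416
0.0303565 / 0.08019 ≈ 0.3786

0.3786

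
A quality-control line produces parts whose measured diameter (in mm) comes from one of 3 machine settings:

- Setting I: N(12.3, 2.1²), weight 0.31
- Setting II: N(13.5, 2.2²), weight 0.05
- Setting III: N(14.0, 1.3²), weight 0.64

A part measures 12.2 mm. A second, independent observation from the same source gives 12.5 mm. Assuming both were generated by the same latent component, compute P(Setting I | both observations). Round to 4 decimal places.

0.4588

P(component k | x) = P(Z=k)·f_k(x) / marginal(x), where marginal(x) = Σ_j P(Z=j)·f_j(x).
Since both observations come from the same component, the likelihood for component k is f_k(x₁)·f_k(x₂).
  f_I = [0.189757] × [0.189113] = 0.0358855
  f_II = [0.152288] × [0.163539] = 0.0249051
  f_III = [0.117669] × [0.157712] = 0.0185578
Prior × likelihood for each component:
  P(Z=I)·f_I = 0.31 × 0.0358855 = 0.0111245
  P(Z=II)·f_II = 0.05 × 0.0249051 = 0.00124525
  P(Z=III)·f_III = 0.64 × 0.0185578 = 0.011877
Denominator: 0.0111245 + 0.00124525 + 0.011877 = 0.0242468
P(Setting I | x₁,x₂) = 0.0111245 / 0.0242468 ≈ 0.4588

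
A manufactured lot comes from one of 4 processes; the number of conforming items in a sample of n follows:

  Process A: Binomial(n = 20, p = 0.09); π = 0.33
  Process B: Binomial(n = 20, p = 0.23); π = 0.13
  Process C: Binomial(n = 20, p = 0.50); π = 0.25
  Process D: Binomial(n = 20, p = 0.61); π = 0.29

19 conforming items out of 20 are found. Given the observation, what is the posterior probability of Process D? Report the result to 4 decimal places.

Apply Bayes' rule: the posterior for each component is proportional to its prior times its likelihood at x.
Binomial probabilities:
  f_A = C(20,19)·0.09^19·0.91^1 = 20·1.35085e-20·0.91 = 2.45855e-19
  f_B = C(20,19)·0.23^19·0.77^1 = 20·7.46155e-13·0.77 = 1.14908e-11
  f_C = C(20,19)·0.50^19·0.50^1 = 20·1.90735e-06·0.5 = 1.90735e-05
  f_D = C(20,19)·0.61^19·0.39^1 = 20·8.34194e-05·0.39 = 0.000650671
Weight by the priors:
  π_A·f_A = 0.33 × 2.45855e-19 = 8.11322e-20
  π_B·f_B = 0.13 × 1.14908e-11 = 1.4938e-12
  π_C·f_C = 0.25 × 1.90735e-05 = 4.76837e-06
  π_D·f_D = 0.29 × 0.000650671 = 0.000188695
Denominator: 8.11322e-20 + 1.4938e-12 + 4.76837e-06 + 0.000188695 = 0.000193463
P(Process D | data) = 0.000188695 / 0.000193463 ≈ 0.9754

0.9754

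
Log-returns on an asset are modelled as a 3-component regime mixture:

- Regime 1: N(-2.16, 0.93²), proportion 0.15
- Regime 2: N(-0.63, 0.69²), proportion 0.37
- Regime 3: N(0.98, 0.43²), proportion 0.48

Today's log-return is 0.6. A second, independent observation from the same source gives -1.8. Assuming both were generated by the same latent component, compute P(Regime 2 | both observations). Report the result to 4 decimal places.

Posterior ∝ prior × likelihood, so P(k | x) ∝ π_k f_k(x); normalise over all components.
Since both observations come from the same component, the likelihood for component k is f_k(x₁)·f_k(x₂).
  p_1 = [(1/(0.93·√(2π)))·exp(−(0.6−-2.16)²/(2·0.93²)) = 0.428970·exp(-4.40375) = 0.00524692] × [0.398005] = 0.0020883
  p_2 = [(1/(0.69·√(2π)))·exp(−(0.6−-0.63)²/(2·0.69²)) = 0.578177·exp(-1.58885) = 0.118041] × [0.137313] = 0.0162086
  p_3 = [(1/(0.43·√(2π)))·exp(−(0.6−0.98)²/(2·0.43²)) = 0.927773·exp(-0.39048) = 0.627853] × [7.78359e-10] = 4.88695e-10
Unnormalised posteriors:
  π_1·p_1 = 0.15 × 0.0020883 = 0.000313245
  π_2·p_2 = 0.37 × 0.0162086 = 0.00599717
  π_3·p_3 = 0.48 × 4.88695e-10 = 2.34574e-10
Denominator: 0.000313245 + 0.00599717 + 2.34574e-10 = 0.00631042
P(Regime 2 | x₁, x₂) = 0.00599717 / 0.00631042 ≈ 0.9504

0.9504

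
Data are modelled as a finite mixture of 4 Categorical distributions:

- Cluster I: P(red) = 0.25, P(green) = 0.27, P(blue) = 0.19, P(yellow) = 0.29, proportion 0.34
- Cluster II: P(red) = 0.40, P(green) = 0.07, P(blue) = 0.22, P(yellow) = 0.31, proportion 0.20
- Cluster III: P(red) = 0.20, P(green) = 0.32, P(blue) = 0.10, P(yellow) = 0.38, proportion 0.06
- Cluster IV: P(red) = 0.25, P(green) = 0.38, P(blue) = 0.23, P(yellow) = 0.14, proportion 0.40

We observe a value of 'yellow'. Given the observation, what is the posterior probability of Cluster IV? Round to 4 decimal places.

0.2339

The responsibility of component k is P(Z=k) f_k(x) divided by Σ_j P(Z=j) f_j(x).
Component likelihoods at x = 'yellow':
  f_I = P(yellow | comp) = 0.29
  f_II = P(yellow | comp) = 0.31
  f_III = P(yellow | comp) = 0.38
  f_IV = P(yellow | comp) = 0.14
Multiply by the mixture weights:
  P(Z=I)·f_I = 0.34 × 0.29 = 0.0986
  P(Z=II)·f_II = 0.20 × 0.31 = 0.062
  P(Z=III)·f_III = 0.06 × 0.38 = 0.0228
  P(Z=IV)·f_IV = 0.40 × 0.14 = 0.056
Normaliser: 0.0986 + 0.062 + 0.0228 + 0.056 = 0.2394
So the posterior for Cluster IV is 0.056 / 0.2394 ≈ 0.2339.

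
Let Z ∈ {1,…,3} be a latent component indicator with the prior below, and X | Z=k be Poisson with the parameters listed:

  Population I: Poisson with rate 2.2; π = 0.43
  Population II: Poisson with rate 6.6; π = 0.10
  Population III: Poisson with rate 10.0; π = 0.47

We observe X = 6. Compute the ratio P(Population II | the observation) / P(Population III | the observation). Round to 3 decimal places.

Since P(k|x) ∝ P(Z=k) f_k(x), the posterior odds are P(Z=i) f_i(x) / (P(Z=j) f_j(x)).
Component likelihoods at x = 6:
  f_I = 0.0174484
  f_II = 0.156166
  f_III = 0.0630555
0.0156166 / 0.0296361 ≈ 0.527

0.527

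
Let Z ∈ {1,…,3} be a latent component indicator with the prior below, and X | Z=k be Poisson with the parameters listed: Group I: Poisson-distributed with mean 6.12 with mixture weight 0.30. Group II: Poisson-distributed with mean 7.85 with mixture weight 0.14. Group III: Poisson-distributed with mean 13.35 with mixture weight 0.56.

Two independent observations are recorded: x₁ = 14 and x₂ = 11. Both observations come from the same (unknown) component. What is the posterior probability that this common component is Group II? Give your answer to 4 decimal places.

By Bayes' theorem, P(k | x) = π_k f_k(x) / Σ_j π_j f_j(x).
Since both observations come from the same component, the likelihood for component k is f_k(x₁)·f_k(x₂).
  f_I = [e^(−6.12)·6.12^14/14! = 0.00260753] × [0.0248444] = 6.47824e-05
  f_II = [e^(−7.85)·7.85^14/14! = 0.0150853] × [0.0681081] = 0.00102743
  f_III = [e^(−13.35)·13.35^14/14! = 0.104351] × [0.0957871] = 0.00999551
Unnormalised posteriors:
  π_I·f_I = 0.30 × 6.47824e-05 = 1.94347e-05
  π_II·f_II = 0.14 × 0.00102743 = 0.000143841
  π_III·f_III = 0.56 × 0.00999551 = 0.00559748
Evidence: 1.94347e-05 + 0.000143841 + 0.00559748 = 0.00576076
P(Group II | x₁,x₂) = 0.000143841 / 0.00576076 ≈ 0.0250

0.0250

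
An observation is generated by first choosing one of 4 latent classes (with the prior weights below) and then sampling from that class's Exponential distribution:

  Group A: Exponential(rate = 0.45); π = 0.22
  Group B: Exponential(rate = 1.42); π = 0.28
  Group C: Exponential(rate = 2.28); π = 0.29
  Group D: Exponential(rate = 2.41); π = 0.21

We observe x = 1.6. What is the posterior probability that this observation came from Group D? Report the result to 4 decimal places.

0.0914

Apply Bayes' rule: the posterior for each component is proportional to its prior times its likelihood at x.
Exponential densities:
  p_A = 0.45·e^(−0.45·1.6) = 0.45·e^(−0.7200) = 0.219039
  p_B = 1.42·e^(−1.42·1.6) = 1.42·e^(−2.2720) = 0.14641
  p_C = 2.28·e^(−2.28·1.6) = 2.28·e^(−3.6480) = 0.0593784
  p_D = 2.41·e^(−2.41·1.6) = 2.41·e^(−3.8560) = 0.0509774
Unnormalised posteriors:
  π_A·p_A = 0.22 × 0.219039 = 0.0481885
  π_B·p_B = 0.28 × 0.14641 = 0.0409949
  π_C·p_C = 0.29 × 0.0593784 = 0.0172197
  π_D·p_D = 0.21 × 0.0509774 = 0.0107053
Evidence: 0.0481885 + 0.0409949 + 0.0172197 + 0.0107053 = 0.117108
So the posterior for Group D is 0.0107053 / 0.117108 ≈ 0.0914.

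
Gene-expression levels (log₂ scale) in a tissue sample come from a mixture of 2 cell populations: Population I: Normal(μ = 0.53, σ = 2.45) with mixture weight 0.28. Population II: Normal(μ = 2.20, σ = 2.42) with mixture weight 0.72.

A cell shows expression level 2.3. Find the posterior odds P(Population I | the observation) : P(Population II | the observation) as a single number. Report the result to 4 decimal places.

0.2961

The posterior odds equal the prior odds times the likelihood ratio: (P(Z=i)/P(Z=j))·(f_i(x)/f_j(x)).
Normal densities:
  f_I = (1/(2.45·√(2π)))·exp(−(2.3−0.53)²/(2·2.45²)) = 0.162834·exp(-0.26097) = 0.125432
  f_II = (1/(2.42·√(2π)))·exp(−(2.3−2.20)²/(2·2.42²)) = 0.164852·exp(-0.00085) = 0.164711
0.0351209 / 0.118592 ≈ 0.2961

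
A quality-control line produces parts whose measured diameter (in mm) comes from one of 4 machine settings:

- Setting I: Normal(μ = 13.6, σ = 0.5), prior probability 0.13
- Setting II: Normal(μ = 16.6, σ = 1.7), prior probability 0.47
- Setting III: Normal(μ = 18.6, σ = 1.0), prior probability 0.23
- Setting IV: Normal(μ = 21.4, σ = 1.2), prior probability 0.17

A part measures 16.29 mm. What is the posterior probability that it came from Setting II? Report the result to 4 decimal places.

0.9445

P(component k | x) = π_k·f_k(x) / marginal(x), where marginal(x) = Σ_j π_j·f_j(x).
Normal densities:
  p_I = (1/(0.5·√(2π)))·exp(−(16.29−13.6)²/(2·0.5²)) = 0.797885·exp(-14.47220) = 4.13755e-07
  p_II = (1/(1.7·√(2π)))·exp(−(16.29−16.6)²/(2·1.7²)) = 0.234672·exp(-0.01663) = 0.230802
  p_III = (1/(1.0·√(2π)))·exp(−(16.29−18.6)²/(2·1.0²)) = 0.398942·exp(-2.66805) = 0.0276816
  p_IV = (1/(1.2·√(2π)))·exp(−(16.29−21.4)²/(2·1.2²)) = 0.332452·exp(-9.06670) = 3.83805e-05
Unnormalised posteriors:
  π_I·p_I = 0.13 × 4.13755e-07 = 5.37882e-08
  π_II·p_II = 0.47 × 0.230802 = 0.108477
  π_III·p_III = 0.23 × 0.0276816 = 0.00636676
  π_IV·p_IV = 0.17 × 3.83805e-05 = 6.52468e-06
Evidence: 5.37882e-08 + 0.108477 + 0.00636676 + 6.52468e-06 = 0.11485
So the posterior for Setting II is 0.108477 / 0.11485 ≈ 0.9445.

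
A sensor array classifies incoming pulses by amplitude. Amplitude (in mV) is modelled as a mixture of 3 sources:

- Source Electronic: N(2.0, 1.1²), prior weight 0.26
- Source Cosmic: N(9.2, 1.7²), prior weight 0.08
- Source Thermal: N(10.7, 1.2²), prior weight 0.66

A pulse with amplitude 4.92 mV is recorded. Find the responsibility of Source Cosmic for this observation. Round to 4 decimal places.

Apply Bayes' rule: the posterior for each component is proportional to its prior times its likelihood at x.
Normal densities:
  p_Electronic = 0.0106995
  p_Cosmic = 0.00986423
  p_Thermal = 3.04686e-06
Unnormalised posteriors:
  π_Electronic·p_Electronic = 0.26 × 0.0106995 = 0.00278188
  π_Cosmic·p_Cosmic = 0.08 × 0.00986423 = 0.000789138
  π_Thermal·p_Thermal = 0.66 × 3.04686e-06 = 2.01093e-06
Denominator: 0.00278188 + 0.000789138 + 2.01093e-06 = 0.00357303
So the posterior for Source Cosmic is 0.000789138 / 0.00357303 ≈ 0.2209.

0.2209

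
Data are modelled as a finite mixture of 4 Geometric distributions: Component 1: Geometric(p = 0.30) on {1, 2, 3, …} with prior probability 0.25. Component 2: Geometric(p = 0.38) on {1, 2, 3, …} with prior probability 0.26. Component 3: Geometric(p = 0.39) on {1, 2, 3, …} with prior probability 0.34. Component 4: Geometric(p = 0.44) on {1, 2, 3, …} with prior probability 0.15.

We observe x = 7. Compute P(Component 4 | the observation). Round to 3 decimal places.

By Bayes' theorem, P(k | x) = w_k f_k(x) / Σ_j w_j f_j(x).
Evaluate each component's likelihood at the observed value:
  L_1 = 0.0352947
  L_2 = 0.0215841
  L_3 = 0.0200929
  L_4 = 0.01357
Unnormalised posteriors:
  w_1·L_1 = 0.25 × 0.0352947 = 0.00882367
  w_2·L_2 = 0.26 × 0.0215841 = 0.00561186
  w_3·L_3 = 0.34 × 0.0200929 = 0.0068316
  w_4·L_4 = 0.15 × 0.01357 = 0.0020355
Normaliser: 0.00882367 + 0.00561186 + 0.0068316 + 0.0020355 = 0.0233026
P(Component 4 | data) ≈ 0.087

0.087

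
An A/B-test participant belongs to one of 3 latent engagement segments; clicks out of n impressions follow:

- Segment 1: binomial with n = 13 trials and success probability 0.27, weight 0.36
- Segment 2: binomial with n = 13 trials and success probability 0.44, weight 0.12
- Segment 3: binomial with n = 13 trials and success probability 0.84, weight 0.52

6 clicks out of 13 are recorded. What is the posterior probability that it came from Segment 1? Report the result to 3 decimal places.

0.498

By Bayes' theorem, P(k | x) = P(Z=k) f_k(x) / Σ_j P(Z=j) f_j(x).
Binomial probabilities:
  p_1 = 0.0734446
  p_2 = 0.215055
  p_3 = 0.0016182
Weight by the priors:
  P(Z=1)·p_1 = 0.36 × 0.0734446 = 0.0264401
  P(Z=2)·p_2 = 0.12 × 0.215055 = 0.0258066
  P(Z=3)·p_3 = 0.52 × 0.0016182 = 0.000841465
Denominator: 0.0264401 + 0.0258066 + 0.000841465 = 0.0530881
So the posterior for Segment 1 is 0.0264401 / 0.0530881 ≈ 0.498.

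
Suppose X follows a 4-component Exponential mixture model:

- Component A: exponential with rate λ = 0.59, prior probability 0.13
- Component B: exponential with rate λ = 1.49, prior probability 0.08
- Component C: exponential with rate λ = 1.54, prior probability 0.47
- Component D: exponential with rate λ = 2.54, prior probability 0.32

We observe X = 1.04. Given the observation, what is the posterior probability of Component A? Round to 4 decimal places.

Apply Bayes' rule: the posterior for each component is proportional to its prior times its likelihood at x.
Evaluate each component's likelihood at the observed value:
  p_A = 0.319425
  p_B = 0.316376
  p_C = 0.310424
  p_D = 0.180968
Multiply by the mixture weights:
  π_A·p_A = 0.13 × 0.319425 = 0.0415253
  π_B·p_B = 0.08 × 0.316376 = 0.0253101
  π_C·p_C = 0.47 × 0.310424 = 0.145899
  π_D·p_D = 0.32 × 0.180968 = 0.0579097
Marginal: 0.0415253 + 0.0253101 + 0.145899 + 0.0579097 = 0.270644
So the posterior for Component A is 0.0415253 / 0.270644 ≈ 0.1534.

0.1534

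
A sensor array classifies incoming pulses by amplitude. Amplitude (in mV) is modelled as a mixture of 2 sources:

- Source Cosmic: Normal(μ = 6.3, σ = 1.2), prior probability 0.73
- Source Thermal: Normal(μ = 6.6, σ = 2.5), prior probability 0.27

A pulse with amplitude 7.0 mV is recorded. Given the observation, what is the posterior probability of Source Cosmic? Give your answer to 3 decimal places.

The responsibility of component k is P(Z=k) f_k(x) divided by Σ_j P(Z=j) f_j(x).
Component likelihoods at x = 7.0 mV:
  L_Cosmic = (1/(1.2·√(2π)))·exp(−(7.0−6.3)²/(2·1.2²)) = 0.332452·exp(-0.17014) = 0.280439
  L_Thermal = (1/(2.5·√(2π)))·exp(−(7.0−6.6)²/(2·2.5²)) = 0.159577·exp(-0.01280) = 0.157547
Weight by the priors:
  P(Z=Cosmic)·L_Cosmic = 0.73 × 0.280439 = 0.20472
  P(Z=Thermal)·L_Thermal = 0.27 × 0.157547 = 0.0425378
Normaliser: 0.20472 + 0.0425378 = 0.247258
Responsibility of Source Cosmic: 0.20472 / 0.247258 ≈ 0.828

0.828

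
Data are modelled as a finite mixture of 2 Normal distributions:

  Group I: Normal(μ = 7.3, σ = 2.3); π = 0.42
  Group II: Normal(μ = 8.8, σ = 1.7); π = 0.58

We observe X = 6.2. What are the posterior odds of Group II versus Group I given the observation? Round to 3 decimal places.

0.650

Posterior odds = (w_i f_i(x)) / (w_j f_j(x)); the normalising sum cancels.
Component likelihoods at x = 6.2:
  p_I = 0.154708
  p_II = 0.0728672
Posterior odds = (w_II·p_II) / (w_I·p_I) = (0.58·0.0728672) / (0.42·0.154708) = 0.042263 / 0.0649775 ≈ 0.650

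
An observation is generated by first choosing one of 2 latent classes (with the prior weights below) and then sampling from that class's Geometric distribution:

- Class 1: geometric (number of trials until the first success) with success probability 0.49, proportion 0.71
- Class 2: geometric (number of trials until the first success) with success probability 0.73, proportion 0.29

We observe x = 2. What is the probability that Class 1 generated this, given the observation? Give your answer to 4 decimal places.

0.7563

Apply Bayes' rule: the posterior for each component is proportional to its prior times its likelihood at x.
Component likelihoods at x = 2:
  p_1 = 0.49·(1−0.49)^1 = 0.49·0.51 = 0.2499
  p_2 = 0.73·(1−0.73)^1 = 0.73·0.27 = 0.1971
Multiply by the mixture weights:
  w_1·p_1 = 0.71 × 0.2499 = 0.177429
  w_2·p_2 = 0.29 × 0.1971 = 0.057159
Denominator: 0.177429 + 0.057159 = 0.234588
P(Class 1 | x) ≈ 0.7563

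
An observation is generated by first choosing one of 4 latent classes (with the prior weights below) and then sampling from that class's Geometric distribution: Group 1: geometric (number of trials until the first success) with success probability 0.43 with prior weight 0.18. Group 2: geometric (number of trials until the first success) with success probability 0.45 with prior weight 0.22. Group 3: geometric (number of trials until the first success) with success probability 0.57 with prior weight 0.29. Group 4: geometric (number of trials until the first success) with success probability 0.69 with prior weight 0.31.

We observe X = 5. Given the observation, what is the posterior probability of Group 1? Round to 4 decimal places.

P(component k | x) = P(Z=k)·f_k(x) / marginal(x), where marginal(x) = Σ_j P(Z=j)·f_j(x).
Component likelihoods at x = 5:
  L_1 = 0.0453908
  L_2 = 0.0411778
  L_3 = 0.0194872
  L_4 = 0.00637229
Prior × likelihood for each component:
  P(Z=1)·L_1 = 0.18 × 0.0453908 = 0.00817034
  P(Z=2)·L_2 = 0.22 × 0.0411778 = 0.00905912
  P(Z=3)·L_3 = 0.29 × 0.0194872 = 0.00565128
  P(Z=4)·L_4 = 0.31 × 0.00637229 = 0.00197541
Sum: 0.00817034 + 0.00905912 + 0.00565128 + 0.00197541 = 0.0248562
P(Group 1 | data) ≈ 0.3287

0.3287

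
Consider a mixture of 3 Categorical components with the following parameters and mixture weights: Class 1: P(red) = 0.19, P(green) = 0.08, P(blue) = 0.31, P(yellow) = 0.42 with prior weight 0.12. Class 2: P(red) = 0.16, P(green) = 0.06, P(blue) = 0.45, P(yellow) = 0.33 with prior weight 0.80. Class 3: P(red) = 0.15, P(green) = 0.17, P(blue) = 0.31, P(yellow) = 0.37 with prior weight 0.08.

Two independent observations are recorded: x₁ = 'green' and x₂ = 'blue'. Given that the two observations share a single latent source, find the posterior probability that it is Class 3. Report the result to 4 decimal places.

Posterior ∝ prior × likelihood, so P(k | x) ∝ w_k f_k(x); normalise over all components.
Since both observations come from the same component, the likelihood for component k is f_k(x₁)·f_k(x₂).
  f_1 = [0.08] × [0.31] = 0.0248
  f_2 = [0.06] × [0.45] = 0.027
  f_3 = [0.17] × [0.31] = 0.0527
Prior × likelihood for each component:
  w_1·f_1 = 0.12 × 0.0248 = 0.002976
  w_2·f_2 = 0.80 × 0.027 = 0.0216
  w_3·f_3 = 0.08 × 0.0527 = 0.004216
Denominator: 0.002976 + 0.0216 + 0.004216 = 0.028792
So the posterior for Class 3 is 0.004216 / 0.028792 ≈ 0.1464.

0.1464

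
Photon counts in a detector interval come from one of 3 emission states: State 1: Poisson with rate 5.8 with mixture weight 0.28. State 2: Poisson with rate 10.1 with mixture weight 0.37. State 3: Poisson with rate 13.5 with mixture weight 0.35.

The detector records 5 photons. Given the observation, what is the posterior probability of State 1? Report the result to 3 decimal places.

By Bayes' theorem, P(k | x) = w_k f_k(x) / Σ_j w_j f_j(x).
Evaluate each component's likelihood at the observed value:
  f_1 = e^(−5.8)·5.8^5/5! = 0.165596
  f_2 = e^(−10.1)·10.1^5/5! = 0.0359792
  f_3 = e^(−13.5)·13.5^5/5! = 0.00512286
Unnormalised posteriors:
  w_1·f_1 = 0.28 × 0.165596 = 0.046367
  w_2·f_2 = 0.37 × 0.0359792 = 0.0133123
  w_3·f_3 = 0.35 × 0.00512286 = 0.001793
Normaliser: 0.046367 + 0.0133123 + 0.001793 = 0.0614723
P(State 1 | the observation) ≈ 0.754

0.754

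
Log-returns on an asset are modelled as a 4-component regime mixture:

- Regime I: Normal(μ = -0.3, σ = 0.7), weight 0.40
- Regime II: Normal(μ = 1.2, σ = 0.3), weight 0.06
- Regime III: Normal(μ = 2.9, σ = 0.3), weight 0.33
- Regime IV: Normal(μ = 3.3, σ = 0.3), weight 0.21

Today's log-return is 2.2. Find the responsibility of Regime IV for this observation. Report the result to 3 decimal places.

By Bayes' theorem, P(k | x) = P(Z=k) f_k(x) / Σ_j P(Z=j) f_j(x).
Normal densities:
  L_I = (1/(0.7·√(2π)))·exp(−(2.2−-0.3)²/(2·0.7²)) = 0.569918·exp(-6.37755) = 0.000968449
  L_II = (1/(0.3·√(2π)))·exp(−(2.2−1.2)²/(2·0.3²)) = 1.329808·exp(-5.55556) = 0.00514093
  L_III = (1/(0.3·√(2π)))·exp(−(2.2−2.9)²/(2·0.3²)) = 1.329808·exp(-2.72222) = 0.0874063
  L_IV = (1/(0.3·√(2π)))·exp(−(2.2−3.3)²/(2·0.3²)) = 1.329808·exp(-6.72222) = 0.0016009
Unnormalised posteriors:
  P(Z=I)·L_I = 0.40 × 0.000968449 = 0.00038738
  P(Z=II)·L_II = 0.06 × 0.00514093 = 0.000308456
  P(Z=III)·L_III = 0.33 × 0.0874063 = 0.0288441
  P(Z=IV)·L_IV = 0.21 × 0.0016009 = 0.000336189
Normaliser: 0.00038738 + 0.000308456 + 0.0288441 + 0.000336189 = 0.0298761
So the posterior for Regime IV is 0.000336189 / 0.0298761 ≈ 0.011.

0.011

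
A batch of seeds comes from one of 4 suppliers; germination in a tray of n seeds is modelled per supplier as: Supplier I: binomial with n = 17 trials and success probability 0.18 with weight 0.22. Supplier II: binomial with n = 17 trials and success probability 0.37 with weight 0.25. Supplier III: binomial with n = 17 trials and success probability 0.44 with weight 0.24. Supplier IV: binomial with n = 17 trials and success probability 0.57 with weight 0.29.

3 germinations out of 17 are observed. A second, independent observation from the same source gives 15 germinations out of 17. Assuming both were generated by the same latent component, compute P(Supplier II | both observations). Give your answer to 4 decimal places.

0.0957

The responsibility of component k is π_k f_k(x) divided by Σ_j π_j f_j(x).
Since both observations come from the same component, the likelihood for component k is f_k(x₁)·f_k(x₂).
  L_I = [0.246445] × [6.16956e-10] = 1.52046e-10
  L_II = [0.0534419] × [1.79989e-05] = 9.61895e-07
  L_III = [0.0172782] × [0.000191296] = 3.30525e-06
  L_IV = [0.000930447] × [0.00547771] = 5.09672e-06
Multiply by the mixture weights:
  π_I·L_I = 0.22 × 1.52046e-10 = 3.34501e-11
  π_II·L_II = 0.25 × 9.61895e-07 = 2.40474e-07
  π_III·L_III = 0.24 × 3.30525e-06 = 7.9326e-07
  π_IV·L_IV = 0.29 × 5.09672e-06 = 1.47805e-06
Marginal: 3.34501e-11 + 2.40474e-07 + 7.9326e-07 + 1.47805e-06 = 2.51182e-06
P(Supplier II | x₁, x₂) ≈ 0.0957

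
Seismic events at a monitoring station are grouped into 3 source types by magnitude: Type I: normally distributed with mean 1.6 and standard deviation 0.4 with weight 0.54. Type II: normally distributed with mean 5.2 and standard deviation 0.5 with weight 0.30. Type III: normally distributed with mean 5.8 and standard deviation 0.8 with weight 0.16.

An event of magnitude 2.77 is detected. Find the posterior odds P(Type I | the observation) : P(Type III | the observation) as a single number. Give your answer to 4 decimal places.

Only the two components matter; the odds are (π_i f_i(x)) / (π_j f_j(x)).
Normal densities:
  f_I = (1/(0.4·√(2π)))·exp(−(2.77−1.6)²/(2·0.4²)) = 0.997356·exp(-4.27781) = 0.0138363
  f_II = (1/(0.5·√(2π)))·exp(−(2.77−5.2)²/(2·0.5²)) = 0.797885·exp(-11.80980) = 5.92938e-06
  f_III = (1/(0.8·√(2π)))·exp(−(2.77−5.8)²/(2·0.8²)) = 0.498678·exp(-7.17258) = 0.000382656
Odds = (0.54/0.16) × (0.0138363/0.000382656) = 3.375 × 36.1585 ≈ 122.0350

122.0350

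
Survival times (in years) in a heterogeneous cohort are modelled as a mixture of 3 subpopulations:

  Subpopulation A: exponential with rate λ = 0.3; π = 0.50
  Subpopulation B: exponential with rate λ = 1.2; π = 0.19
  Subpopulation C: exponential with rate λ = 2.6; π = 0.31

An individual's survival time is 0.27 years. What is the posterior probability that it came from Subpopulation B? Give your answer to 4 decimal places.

0.2347

P(component k | x) = π_k·f_k(x) / marginal(x), where marginal(x) = Σ_j π_j·f_j(x).
Exponential densities:
  p_A = 0.3·e^(−0.3·0.27) = 0.3·e^(−0.0810) = 0.276658
  p_B = 1.2·e^(−1.2·0.27) = 1.2·e^(−0.3240) = 0.8679
  p_C = 2.6·e^(−2.6·0.27) = 2.6·e^(−0.7020) = 1.28854
Multiply by the mixture weights:
  π_A·p_A = 0.50 × 0.276658 = 0.138329
  π_B·p_B = 0.19 × 0.8679 = 0.164901
  π_C·p_C = 0.31 × 1.28854 = 0.399448
Normaliser: 0.138329 + 0.164901 + 0.399448 = 0.702678
P(Subpopulation B | 0.27 years) ≈ 0.2347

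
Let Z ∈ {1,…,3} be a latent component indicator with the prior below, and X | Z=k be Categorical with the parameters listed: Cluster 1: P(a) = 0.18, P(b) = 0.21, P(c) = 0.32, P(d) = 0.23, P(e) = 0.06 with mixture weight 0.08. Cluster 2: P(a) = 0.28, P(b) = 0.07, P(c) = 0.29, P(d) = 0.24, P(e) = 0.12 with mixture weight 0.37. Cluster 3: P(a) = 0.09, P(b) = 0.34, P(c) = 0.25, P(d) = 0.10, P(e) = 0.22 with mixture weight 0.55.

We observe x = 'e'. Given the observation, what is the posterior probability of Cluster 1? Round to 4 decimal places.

0.0282

Apply Bayes' rule: the posterior for each component is proportional to its prior times its likelihood at x.
Evaluate each component's likelihood at the observed value:
  f_1 = 0.06
  f_2 = 0.12
  f_3 = 0.22
Prior × likelihood for each component:
  P(Z=1)·f_1 = 0.08 × 0.06 = 0.0048
  P(Z=2)·f_2 = 0.37 × 0.12 = 0.0444
  P(Z=3)·f_3 = 0.55 × 0.22 = 0.121
Marginal: 0.0048 + 0.0444 + 0.121 = 0.1702
P(Cluster 1 | the observation) = 0.0048 / 0.1702 ≈ 0.0282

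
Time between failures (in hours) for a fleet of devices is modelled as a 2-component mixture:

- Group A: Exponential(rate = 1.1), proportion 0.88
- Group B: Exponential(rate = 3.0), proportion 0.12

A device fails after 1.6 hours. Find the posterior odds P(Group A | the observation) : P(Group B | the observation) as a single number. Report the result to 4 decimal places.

56.2119

The posterior odds equal the prior odds times the likelihood ratio: (π_i/π_j)·(f_i(x)/f_j(x)).
Exponential densities:
  L_A = 1.1·e^(−1.1·1.6) = 1.1·e^(−1.7600) = 0.189249
  L_B = 3.0·e^(−3.0·1.6) = 3.0·e^(−4.8000) = 0.0246892
Posterior odds = (π_A·L_A) / (π_B·L_B) = (0.88·0.189249) / (0.12·0.0246892) = 0.166539 / 0.00296271 ≈ 56.2119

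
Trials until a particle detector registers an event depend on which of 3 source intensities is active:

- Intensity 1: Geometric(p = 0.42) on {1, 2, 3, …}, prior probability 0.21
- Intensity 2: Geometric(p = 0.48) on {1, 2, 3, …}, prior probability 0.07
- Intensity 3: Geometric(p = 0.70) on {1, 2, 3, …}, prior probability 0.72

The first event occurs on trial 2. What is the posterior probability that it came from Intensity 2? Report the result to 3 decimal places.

Posterior ∝ prior × likelihood, so P(k | x) ∝ P(Z=k) f_k(x); normalise over all components.
Component likelihoods at x = 2:
  p_1 = 0.42·(1−0.42)^1 = 0.42·0.58 = 0.2436
  p_2 = 0.48·(1−0.48)^1 = 0.48·0.52 = 0.2496
  p_3 = 0.70·(1−0.70)^1 = 0.70·0.3 = 0.21
Weight by the priors:
  P(Z=1)·p_1 = 0.21 × 0.2436 = 0.051156
  P(Z=2)·p_2 = 0.07 × 0.2496 = 0.017472
  P(Z=3)·p_3 = 0.72 × 0.21 = 0.1512
Denominator: 0.051156 + 0.017472 + 0.1512 = 0.219828
P(Intensity 2 | the observation) ≈ 0.079

0.079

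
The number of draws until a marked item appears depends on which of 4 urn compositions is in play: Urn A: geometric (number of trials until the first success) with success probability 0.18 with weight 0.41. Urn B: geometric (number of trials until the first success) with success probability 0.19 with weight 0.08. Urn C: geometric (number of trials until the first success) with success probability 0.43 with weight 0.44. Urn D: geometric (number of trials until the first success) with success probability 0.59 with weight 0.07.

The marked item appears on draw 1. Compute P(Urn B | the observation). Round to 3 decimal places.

0.048

The responsibility of component k is P(Z=k) f_k(x) divided by Σ_j P(Z=j) f_j(x).
Geometric probabilities:
  L_A = 0.18·(1−0.18)^0 = 0.18·1 = 0.18
  L_B = 0.19·(1−0.19)^0 = 0.19·1 = 0.19
  L_C = 0.43·(1−0.43)^0 = 0.43·1 = 0.43
  L_D = 0.59·(1−0.59)^0 = 0.59·1 = 0.59
Multiply by the mixture weights:
  P(Z=A)·L_A = 0.41 × 0.18 = 0.0738
  P(Z=B)·L_B = 0.08 × 0.19 = 0.0152
  P(Z=C)·L_C = 0.44 × 0.43 = 0.1892
  P(Z=D)·L_D = 0.07 × 0.59 = 0.0413
Marginal: 0.0738 + 0.0152 + 0.1892 + 0.0413 = 0.3195
So the posterior for Urn B is 0.0152 / 0.3195 ≈ 0.048.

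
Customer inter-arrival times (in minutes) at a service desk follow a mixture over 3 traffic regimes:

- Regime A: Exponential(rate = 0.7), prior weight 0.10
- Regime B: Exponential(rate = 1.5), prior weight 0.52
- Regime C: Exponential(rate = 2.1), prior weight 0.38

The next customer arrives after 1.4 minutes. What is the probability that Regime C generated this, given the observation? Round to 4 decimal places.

0.2573

Apply Bayes' rule: the posterior for each component is proportional to its prior times its likelihood at x.
Evaluate each component's likelihood at the observed value:
  f_A = 0.262718
  f_B = 0.183685
  f_C = 0.111018
Weight by the priors:
  w_A·f_A = 0.10 × 0.262718 = 0.0262718
  w_B·f_B = 0.52 × 0.183685 = 0.095516
  w_C·f_C = 0.38 × 0.111018 = 0.0421869
Marginal: 0.0262718 + 0.095516 + 0.0421869 = 0.163975
So the posterior for Regime C is 0.0421869 / 0.163975 ≈ 0.2573.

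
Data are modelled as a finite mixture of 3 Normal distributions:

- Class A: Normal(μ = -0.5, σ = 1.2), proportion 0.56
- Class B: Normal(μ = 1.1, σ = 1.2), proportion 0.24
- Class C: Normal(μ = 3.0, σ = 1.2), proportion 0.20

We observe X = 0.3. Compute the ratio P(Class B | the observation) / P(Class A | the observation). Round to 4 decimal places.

Only the two components matter; the odds are (π_i f_i(x)) / (π_j f_j(x)).
Component likelihoods at x = 0.3:
  f_A = (1/(1.2·√(2π)))·exp(−(0.3−-0.5)²/(2·1.2²)) = 0.332452·exp(-0.22222) = 0.266207
  f_B = (1/(1.2·√(2π)))·exp(−(0.3−1.1)²/(2·1.2²)) = 0.332452·exp(-0.22222) = 0.266207
  f_C = (1/(1.2·√(2π)))·exp(−(0.3−3.0)²/(2·1.2²)) = 0.332452·exp(-2.53125) = 0.0264497
Odds = (0.24/0.56) × (0.266207/0.266207) = 0.428571 × 1 ≈ 0.4286

0.4286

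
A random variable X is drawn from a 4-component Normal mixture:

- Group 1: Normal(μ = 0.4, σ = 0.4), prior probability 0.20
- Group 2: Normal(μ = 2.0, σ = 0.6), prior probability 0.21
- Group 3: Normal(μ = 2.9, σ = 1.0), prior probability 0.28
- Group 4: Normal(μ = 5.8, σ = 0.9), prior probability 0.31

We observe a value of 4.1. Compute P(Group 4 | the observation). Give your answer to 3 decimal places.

Posterior ∝ prior × likelihood, so P(k | x) ∝ P(Z=k) f_k(x); normalise over all components.
Normal densities:
  p_1 = (1/(0.4·√(2π)))·exp(−(4.1−0.4)²/(2·0.4²)) = 0.997356·exp(-42.78125) = 2.62536e-19
  p_2 = (1/(0.6·√(2π)))·exp(−(4.1−2.0)²/(2·0.6²)) = 0.664904·exp(-6.12500) = 0.00145447
  p_3 = (1/(1.0·√(2π)))·exp(−(4.1−2.9)²/(2·1.0²)) = 0.398942·exp(-0.72000) = 0.194186
  p_4 = (1/(0.9·√(2π)))·exp(−(4.1−5.8)²/(2·0.9²)) = 0.443269·exp(-1.78395) = 0.0744574
Unnormalised posteriors:
  P(Z=1)·p_1 = 0.20 × 2.62536e-19 = 5.25072e-20
  P(Z=2)·p_2 = 0.21 × 0.00145447 = 0.000305439
  P(Z=3)·p_3 = 0.28 × 0.194186 = 0.0543721
  P(Z=4)·p_4 = 0.31 × 0.0744574 = 0.0230818
Marginal: 5.25072e-20 + 0.000305439 + 0.0543721 + 0.0230818 = 0.0777593
So the posterior for Group 4 is 0.0230818 / 0.0777593 ≈ 0.297.

0.297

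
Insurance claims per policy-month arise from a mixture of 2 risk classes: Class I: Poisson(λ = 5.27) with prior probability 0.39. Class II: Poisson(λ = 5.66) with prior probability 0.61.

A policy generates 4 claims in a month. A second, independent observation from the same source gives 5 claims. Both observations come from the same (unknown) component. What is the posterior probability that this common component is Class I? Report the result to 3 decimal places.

Apply Bayes' rule: the posterior for each component is proportional to its prior times its likelihood at x.
Since both observations come from the same component, the likelihood for component k is f_k(x₁)·f_k(x₂).
  L_I = [e^(−5.27)·5.27^4/4! = 0.16531] × [0.174237] = 0.0288031
  L_II = [e^(−5.66)·5.66^4/4! = 0.148918] × [0.168575] = 0.0251039
Prior × likelihood for each component:
  π_I·L_I = 0.39 × 0.0288031 = 0.0112332
  π_II·L_II = 0.61 × 0.0251039 = 0.0153134
Evidence: 0.0112332 + 0.0153134 = 0.0265466
So the posterior for Class I is 0.0112332 / 0.0265466 ≈ 0.423.

0.423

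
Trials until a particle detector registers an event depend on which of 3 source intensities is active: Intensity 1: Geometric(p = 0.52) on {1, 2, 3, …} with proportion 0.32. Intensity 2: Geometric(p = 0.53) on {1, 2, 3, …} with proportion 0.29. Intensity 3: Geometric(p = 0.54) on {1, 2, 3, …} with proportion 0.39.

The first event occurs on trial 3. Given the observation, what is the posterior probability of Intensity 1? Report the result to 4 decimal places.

0.3281

P(component k | x) = P(Z=k)·f_k(x) / marginal(x), where marginal(x) = Σ_j P(Z=j)·f_j(x).
Geometric probabilities:
  p_1 = 0.52·(1−0.52)^2 = 0.52·0.2304 = 0.119808
  p_2 = 0.53·(1−0.53)^2 = 0.53·0.2209 = 0.117077
  p_3 = 0.54·(1−0.54)^2 = 0.54·0.2116 = 0.114264
Unnormalised posteriors:
  P(Z=1)·p_1 = 0.32 × 0.119808 = 0.0383386
  P(Z=2)·p_2 = 0.29 × 0.117077 = 0.0339523
  P(Z=3)·p_3 = 0.39 × 0.114264 = 0.044563
Sum: 0.0383386 + 0.0339523 + 0.044563 = 0.116854
Responsibility of Intensity 1: 0.0383386 / 0.116854 ≈ 0.3281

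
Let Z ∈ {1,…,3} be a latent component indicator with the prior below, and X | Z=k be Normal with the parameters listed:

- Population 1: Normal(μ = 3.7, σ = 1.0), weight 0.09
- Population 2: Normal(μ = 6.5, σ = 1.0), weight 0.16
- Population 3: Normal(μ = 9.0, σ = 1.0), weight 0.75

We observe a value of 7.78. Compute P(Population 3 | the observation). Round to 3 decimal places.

0.835

Apply Bayes' rule: the posterior for each component is proportional to its prior times its likelihood at x.
Component likelihoods at x = 7.78:
  p_1 = 9.68702e-05
  p_2 = 0.175847
  p_3 = 0.189543
Prior × likelihood for each component:
  w_1·p_1 = 0.09 × 9.68702e-05 = 8.71832e-06
  w_2·p_2 = 0.16 × 0.175847 = 0.0281356
  w_3·p_3 = 0.75 × 0.189543 = 0.142157
Evidence: 8.71832e-06 + 0.0281356 + 0.142157 = 0.170302
P(Population 3 | the observation) ≈ 0.835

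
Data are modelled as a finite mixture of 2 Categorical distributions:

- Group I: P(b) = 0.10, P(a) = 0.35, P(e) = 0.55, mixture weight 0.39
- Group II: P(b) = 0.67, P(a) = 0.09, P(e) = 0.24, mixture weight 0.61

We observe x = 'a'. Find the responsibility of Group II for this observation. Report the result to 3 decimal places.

0.287

By Bayes' theorem, P(k | x) = π_k f_k(x) / Σ_j π_j f_j(x).
Categorical probabilities:
  p_I = P(a | comp) = 0.35
  p_II = P(a | comp) = 0.09
Weight by the priors:
  π_I·p_I = 0.39 × 0.35 = 0.1365
  π_II·p_II = 0.61 × 0.09 = 0.0549
Marginal: 0.1365 + 0.0549 = 0.1914
P(Group II | x) ≈ 0.287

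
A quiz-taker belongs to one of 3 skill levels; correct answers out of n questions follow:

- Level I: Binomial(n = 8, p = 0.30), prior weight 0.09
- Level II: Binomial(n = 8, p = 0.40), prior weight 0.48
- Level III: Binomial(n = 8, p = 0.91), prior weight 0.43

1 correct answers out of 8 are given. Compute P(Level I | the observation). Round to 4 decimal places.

By Bayes' theorem, P(k | x) = π_k f_k(x) / Σ_j π_j f_j(x).
Component likelihoods at x = 1 correct answers out of 8:
  L_I = C(8,1)·0.30^1·0.70^7 = 8·0.3·0.0823543 = 0.19765
  L_II = C(8,1)·0.40^1·0.60^7 = 8·0.4·0.0279936 = 0.0895795
  L_III = C(8,1)·0.91^1·0.09^7 = 8·0.91·4.78297e-08 = 3.482e-07
Unnormalised posteriors:
  π_I·L_I = 0.09 × 0.19765 = 0.0177885
  π_II·L_II = 0.48 × 0.0895795 = 0.0429982
  π_III·L_III = 0.43 × 3.482e-07 = 1.49726e-07
Normaliser: 0.0177885 + 0.0429982 + 1.49726e-07 = 0.0607868
So the posterior for Level I is 0.0177885 / 0.0607868 ≈ 0.2926.

0.2926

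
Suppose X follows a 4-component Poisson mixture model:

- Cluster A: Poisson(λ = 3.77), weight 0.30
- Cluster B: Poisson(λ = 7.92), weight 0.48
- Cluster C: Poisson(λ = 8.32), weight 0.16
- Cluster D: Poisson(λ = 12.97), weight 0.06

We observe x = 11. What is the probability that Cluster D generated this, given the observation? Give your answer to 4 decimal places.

0.1154

Posterior ∝ prior × likelihood, so P(k | x) ∝ π_k f_k(x); normalise over all components.
Component likelihoods at x = 11:
  f_A = e^(−3.77)·3.77^11/11! = 0.00126273
  f_B = e^(−7.92)·7.92^11/11! = 0.0700179
  f_C = e^(−8.32)·8.32^11/11! = 0.0806995
  f_D = e^(−12.97)·12.97^11/11! = 0.101949
Multiply by the mixture weights:
  π_A·f_A = 0.30 × 0.00126273 = 0.000378818
  π_B·f_B = 0.48 × 0.0700179 = 0.0336086
  π_C·f_C = 0.16 × 0.0806995 = 0.0129119
  π_D·f_D = 0.06 × 0.101949 = 0.00611696
Marginal: 0.000378818 + 0.0336086 + 0.0129119 + 0.00611696 = 0.0530163
P(Cluster D | x) ≈ 0.1154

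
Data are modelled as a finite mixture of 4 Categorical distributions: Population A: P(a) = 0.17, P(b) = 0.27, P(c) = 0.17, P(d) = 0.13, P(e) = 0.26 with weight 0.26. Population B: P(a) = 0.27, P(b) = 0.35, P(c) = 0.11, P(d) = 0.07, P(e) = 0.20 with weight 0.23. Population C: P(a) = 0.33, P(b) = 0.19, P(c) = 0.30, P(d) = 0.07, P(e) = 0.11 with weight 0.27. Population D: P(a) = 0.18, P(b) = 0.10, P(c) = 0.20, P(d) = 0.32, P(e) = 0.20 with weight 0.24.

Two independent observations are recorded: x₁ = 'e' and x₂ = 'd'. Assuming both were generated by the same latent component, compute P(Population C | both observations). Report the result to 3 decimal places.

0.071

Posterior ∝ prior × likelihood, so P(k | x) ∝ P(Z=k) f_k(x); normalise over all components.
Since both observations come from the same component, the likelihood for component k is f_k(x₁)·f_k(x₂).
  L_A = [P(e | comp) = 0.26] × [0.13] = 0.0338
  L_B = [P(e | comp) = 0.20] × [0.07] = 0.014
  L_C = [P(e | comp) = 0.11] × [0.07] = 0.0077
  L_D = [P(e | comp) = 0.20] × [0.32] = 0.064
Unnormalised posteriors:
  P(Z=A)·L_A = 0.26 × 0.0338 = 0.008788
  P(Z=B)·L_B = 0.23 × 0.014 = 0.00322
  P(Z=C)·L_C = 0.27 × 0.0077 = 0.002079
  P(Z=D)·L_D = 0.24 × 0.064 = 0.01536
Sum: 0.008788 + 0.00322 + 0.002079 + 0.01536 = 0.029447
Responsibility of Population C: 0.002079 / 0.029447 ≈ 0.071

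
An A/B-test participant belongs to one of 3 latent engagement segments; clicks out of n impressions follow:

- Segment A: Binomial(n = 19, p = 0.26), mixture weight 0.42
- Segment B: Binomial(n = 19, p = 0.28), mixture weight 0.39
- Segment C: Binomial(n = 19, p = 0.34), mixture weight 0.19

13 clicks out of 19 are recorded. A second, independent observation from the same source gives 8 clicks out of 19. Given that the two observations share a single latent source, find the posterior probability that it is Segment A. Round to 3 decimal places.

P(component k | x) = w_k·f_k(x) / marginal(x), where marginal(x) = Σ_j w_j·f_j(x).
Since both observations come from the same component, the likelihood for component k is f_k(x₁)·f_k(x₂).
  p_A = [C(19,13)·0.26^13·0.74^6 = 27132·2.48115e-08·0.164206 = 0.000110542] × [0.0575114] = 6.3574e-06
  p_B = [C(19,13)·0.28^13·0.72^6 = 27132·6.50211e-08·0.139314 = 0.000245771] × [0.0769733] = 1.89178e-05
  p_C = [C(19,13)·0.34^13·0.66^6 = 27132·8.11383e-07·0.082654 = 0.00181958] × [0.139712] = 0.000254217
Prior × likelihood for each component:
  w_A·p_A = 0.42 × 6.3574e-06 = 2.67011e-06
  w_B·p_B = 0.39 × 1.89178e-05 = 7.37795e-06
  w_C·p_C = 0.19 × 0.000254217 = 4.83012e-05
Normaliser: 2.67011e-06 + 7.37795e-06 + 4.83012e-05 = 5.83493e-05
P(Segment A | x) = 2.67011e-06 / 5.83493e-05 ≈ 0.046

0.046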